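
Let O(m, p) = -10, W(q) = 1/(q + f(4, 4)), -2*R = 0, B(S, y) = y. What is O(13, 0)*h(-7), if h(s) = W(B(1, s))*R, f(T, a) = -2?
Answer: 0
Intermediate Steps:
R = 0 (R = -½*0 = 0)
W(q) = 1/(-2 + q) (W(q) = 1/(q - 2) = 1/(-2 + q))
h(s) = 0 (h(s) = 0/(-2 + s) = 0)
O(13, 0)*h(-7) = -10*0 = 0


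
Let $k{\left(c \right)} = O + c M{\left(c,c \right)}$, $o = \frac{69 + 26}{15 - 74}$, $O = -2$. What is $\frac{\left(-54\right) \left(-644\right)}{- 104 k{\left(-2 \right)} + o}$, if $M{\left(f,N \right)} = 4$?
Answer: $\frac{2051784}{61265} \approx 33.49$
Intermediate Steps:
$o = - \frac{95}{59}$ ($o = \frac{95}{-59} = 95 \left(- \frac{1}{59}\right) = - \frac{95}{59} \approx -1.6102$)
$k{\left(c \right)} = -2 + 4 c$ ($k{\left(c \right)} = -2 + c 4 = -2 + 4 c$)
$\frac{\left(-54\right) \left(-644\right)}{- 104 k{\left(-2 \right)} + o} = \frac{\left(-54\right) \left(-644\right)}{- 104 \left(-2 + 4 \left(-2\right)\right) - \frac{95}{59}} = \frac{34776}{- 104 \left(-2 - 8\right) - \frac{95}{59}} = \frac{34776}{\left(-104\right) \left(-10\right) - \frac{95}{59}} = \frac{34776}{1040 - \frac{95}{59}} = \frac{34776}{\frac{61265}{59}} = 34776 \cdot \frac{59}{61265} = \frac{2051784}{61265}$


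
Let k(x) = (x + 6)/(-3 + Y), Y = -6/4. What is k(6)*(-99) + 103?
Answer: 367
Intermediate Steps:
Y = -3/2 (Y = -6*¼ = -3/2 ≈ -1.5000)
k(x) = -4/3 - 2*x/9 (k(x) = (x + 6)/(-3 - 3/2) = (6 + x)/(-9/2) = (6 + x)*(-2/9) = -4/3 - 2*x/9)
k(6)*(-99) + 103 = (-4/3 - 2/9*6)*(-99) + 103 = (-4/3 - 4/3)*(-99) + 103 = -8/3*(-99) + 103 = 264 + 103 = 367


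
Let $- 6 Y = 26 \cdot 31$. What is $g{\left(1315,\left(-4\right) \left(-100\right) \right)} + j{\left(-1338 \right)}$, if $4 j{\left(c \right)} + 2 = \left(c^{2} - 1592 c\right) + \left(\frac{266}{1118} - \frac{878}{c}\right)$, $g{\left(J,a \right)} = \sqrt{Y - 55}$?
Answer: $\frac{366523264144}{373971} + \frac{2 i \sqrt{426}}{3} \approx 9.8009 \cdot 10^{5} + 13.76 i$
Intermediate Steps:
$Y = - \frac{403}{3}$ ($Y = - \frac{26 \cdot 31}{6} = \left(- \frac{1}{6}\right) 806 = - \frac{403}{3} \approx -134.33$)
$g{\left(J,a \right)} = \frac{2 i \sqrt{426}}{3}$ ($g{\left(J,a \right)} = \sqrt{- \frac{403}{3} - 55} = \sqrt{- \frac{568}{3}} = \frac{2 i \sqrt{426}}{3}$)
$j{\left(c \right)} = - \frac{985}{2236} - 398 c - \frac{439}{2 c} + \frac{c^{2}}{4}$ ($j{\left(c \right)} = - \frac{1}{2} + \frac{\left(c^{2} - 1592 c\right) + \left(\frac{266}{1118} - \frac{878}{c}\right)}{4} = - \frac{1}{2} + \frac{\left(c^{2} - 1592 c\right) + \left(266 \cdot \frac{1}{1118} - \frac{878}{c}\right)}{4} = - \frac{1}{2} + \frac{\left(c^{2} - 1592 c\right) + \left(\frac{133}{559} - \frac{878}{c}\right)}{4} = - \frac{1}{2} + \frac{\frac{133}{559} + c^{2} - 1592 c - \frac{878}{c}}{4} = - \frac{1}{2} + \left(\frac{133}{2236} - 398 c - \frac{439}{2 c} + \frac{c^{2}}{4}\right) = - \frac{985}{2236} - 398 c - \frac{439}{2 c} + \frac{c^{2}}{4}$)
$g{\left(1315,\left(-4\right) \left(-100\right) \right)} + j{\left(-1338 \right)} = \frac{2 i \sqrt{426}}{3} - \left(- \frac{1190722679}{2236} - 447561 - \frac{439}{2676}\right) = \frac{2 i \sqrt{426}}{3} + \left(- \frac{985}{2236} + 532524 - - \frac{439}{2676} + \frac{1}{4} \cdot 1790244\right) = \frac{2 i \sqrt{426}}{3} + \left(- \frac{985}{2236} + 532524 + \frac{439}{2676} + 447561\right) = \frac{2 i \sqrt{426}}{3} + \frac{366523264144}{373971} = \frac{366523264144}{373971} + \frac{2 i \sqrt{426}}{3}$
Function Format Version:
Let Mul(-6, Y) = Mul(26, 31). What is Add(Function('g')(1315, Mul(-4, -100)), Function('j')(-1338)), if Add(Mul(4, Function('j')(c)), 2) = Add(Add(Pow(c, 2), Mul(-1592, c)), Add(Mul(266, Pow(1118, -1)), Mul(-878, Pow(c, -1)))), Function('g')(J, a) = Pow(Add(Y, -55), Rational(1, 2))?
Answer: Add(Rational(366523264144, 373971), Mul(Rational(2, 3), I, Pow(426, Rational(1, 2)))) ≈ Add(9.8009e+5, Mul(13.760, I))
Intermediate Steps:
Y = Rational(-403, 3) (Y = Mul(Rational(-1, 6), Mul(26, 31)) = Mul(Rational(-1, 6), 806) = Rational(-403, 3) ≈ -134.33)
Function('g')(J, a) = Mul(Rational(2, 3), I, Pow(426, Rational(1, 2))) (Function('g')(J, a) = Pow(Add(Rational(-403, 3), -55), Rational(1, 2)) = Pow(Rational(-568, 3), Rational(1, 2)) = Mul(Rational(2, 3), I, Pow(426, Rational(1, 2))))
Function('j')(c) = Add(Rational(-985, 2236), Mul(-398, c), Mul(Rational(-439, 2), Pow(c, -1)), Mul(Rational(1, 4), Pow(c, 2))) (Function('j')(c) = Add(Rational(-1, 2), Mul(Rational(1, 4), Add(Add(Pow(c, 2), Mul(-1592, c)), Add(Mul(266, Pow(1118, -1)), Mul(-878, Pow(c, -1)))))) = Add(Rational(-1, 2), Mul(Rational(1, 4), Add(Add(Pow(c, 2), Mul(-1592, c)), Add(Mul(266, Rational(1, 1118)), Mul(-878, Pow(c, -1)))))) = Add(Rational(-1, 2), Mul(Rational(1, 4), Add(Add(Pow(c, 2), Mul(-1592, c)), Add(Rational(133, 559), Mul(-878, Pow(c, -1)))))) = Add(Rational(-1, 2), Mul(Rational(1, 4), Add(Rational(133, 559), Pow(c, 2), Mul(-1592, c), Mul(-878, Pow(c, -1))))) = Add(Rational(-1, 2), Add(Rational(133, 2236), Mul(-398, c), Mul(Rational(-439, 2), Pow(c, -1)), Mul(Rational(1, 4), Pow(c, 2)))) = Add(Rational(-985, 2236), Mul(-398, c), Mul(Rational(-439, 2), Pow(c, -1)), Mul(Rational(1, 4), Pow(c, 2))))
Add(Function('g')(1315, Mul(-4, -100)), Function('j')(-1338)) = Add(Mul(Rational(2, 3), I, Pow(426, Rational(1, 2))), Add(Rational(-985, 2236), Mul(-398, -1338), Mul(Rational(-439, 2), Pow(-1338, -1)), Mul(Rational(1, 4), Pow(-1338, 2)))) = Add(Mul(Rational(2, 3), I, Pow(426, Rational(1, 2))), Add(Rational(-985, 2236), 532524, Mul(Rational(-439, 2), Rational(-1, 1338)), Mul(Rational(1, 4), 1790244))) = Add(Mul(Rational(2, 3), I, Pow(426, Rational(1, 2))), Add(Rational(-985, 2236), 532524, Rational(439, 2676), 447561)) = Add(Mul(Rational(2, 3), I, Pow(426, Rational(1, 2))), Rational(366523264144, 373971)) = Add(Rational(366523264144, 373971), Mul(Rational(2, 3), I, Pow(426, Rational(1, 2))))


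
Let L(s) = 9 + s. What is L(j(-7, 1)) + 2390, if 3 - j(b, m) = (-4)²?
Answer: 2386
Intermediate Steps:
j(b, m) = -13 (j(b, m) = 3 - 1*(-4)² = 3 - 1*16 = 3 - 16 = -13)
L(j(-7, 1)) + 2390 = (9 - 13) + 2390 = -4 + 2390 = 2386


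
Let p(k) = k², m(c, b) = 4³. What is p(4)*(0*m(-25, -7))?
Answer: 0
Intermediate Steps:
m(c, b) = 64
p(4)*(0*m(-25, -7)) = 4²*(0*64) = 16*0 = 0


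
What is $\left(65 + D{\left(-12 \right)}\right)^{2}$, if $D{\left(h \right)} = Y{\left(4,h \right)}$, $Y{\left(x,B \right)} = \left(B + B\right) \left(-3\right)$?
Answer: $18769$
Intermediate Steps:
$Y{\left(x,B \right)} = - 6 B$ ($Y{\left(x,B \right)} = 2 B \left(-3\right) = - 6 B$)
$D{\left(h \right)} = - 6 h$
$\left(65 + D{\left(-12 \right)}\right)^{2} = \left(65 - -72\right)^{2} = \left(65 + 72\right)^{2} = 137^{2} = 18769$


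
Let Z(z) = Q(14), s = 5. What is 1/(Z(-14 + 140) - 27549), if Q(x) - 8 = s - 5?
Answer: -1/27541 ≈ -3.6309e-5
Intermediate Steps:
Q(x) = 8 (Q(x) = 8 + (5 - 5) = 8 + 0 = 8)
Z(z) = 8
1/(Z(-14 + 140) - 27549) = 1/(8 - 27549) = 1/(-27541) = -1/27541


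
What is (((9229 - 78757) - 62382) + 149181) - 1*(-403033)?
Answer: 420304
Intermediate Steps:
(((9229 - 78757) - 62382) + 149181) - 1*(-403033) = ((-69528 - 62382) + 149181) + 403033 = (-131910 + 149181) + 403033 = 17271 + 403033 = 420304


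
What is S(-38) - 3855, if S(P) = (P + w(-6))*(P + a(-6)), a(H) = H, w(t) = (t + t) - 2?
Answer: -1567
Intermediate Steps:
w(t) = -2 + 2*t (w(t) = 2*t - 2 = -2 + 2*t)
S(P) = (-14 + P)*(-6 + P) (S(P) = (P + (-2 + 2*(-6)))*(P - 6) = (P + (-2 - 12))*(-6 + P) = (P - 14)*(-6 + P) = (-14 + P)*(-6 + P))
S(-38) - 3855 = (84 + (-38)² - 20*(-38)) - 3855 = (84 + 1444 + 760) - 3855 = 2288 - 3855 = -1567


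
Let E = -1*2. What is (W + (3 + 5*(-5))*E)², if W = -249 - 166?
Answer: 137641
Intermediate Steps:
W = -415
E = -2
(W + (3 + 5*(-5))*E)² = (-415 + (3 + 5*(-5))*(-2))² = (-415 + (3 - 25)*(-2))² = (-415 - 22*(-2))² = (-415 + 44)² = (-371)² = 137641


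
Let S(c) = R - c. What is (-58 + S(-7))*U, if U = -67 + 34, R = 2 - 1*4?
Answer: 1749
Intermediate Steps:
R = -2 (R = 2 - 4 = -2)
S(c) = -2 - c
U = -33
(-58 + S(-7))*U = (-58 + (-2 - 1*(-7)))*(-33) = (-58 + (-2 + 7))*(-33) = (-58 + 5)*(-33) = -53*(-33) = 1749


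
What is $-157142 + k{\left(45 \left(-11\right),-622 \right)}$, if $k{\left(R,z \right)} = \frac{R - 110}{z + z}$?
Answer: $- \frac{195484043}{1244} \approx -1.5714 \cdot 10^{5}$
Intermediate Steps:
$k{\left(R,z \right)} = \frac{-110 + R}{2 z}$
$-157142 + k{\left(45 \left(-11\right),-622 \right)} = -157142 + \frac{-110 + 45 \left(-11\right)}{2 \left(-622\right)} = -157142 + \frac{1}{2} \left(- \frac{1}{622}\right) \left(-110 - 495\right) = -157142 + \frac{1}{2} \left(- \frac{1}{622}\right) \left(-605\right) = -157142 + \frac{605}{1244} = - \frac{195484043}{1244}$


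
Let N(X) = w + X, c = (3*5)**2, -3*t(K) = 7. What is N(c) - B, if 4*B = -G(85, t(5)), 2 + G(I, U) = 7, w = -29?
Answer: 789/4 ≈ 197.25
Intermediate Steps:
t(K) = -7/3 (t(K) = -1/3*7 = -7/3)
G(I, U) = 5 (G(I, U) = -2 + 7 = 5)
B = -5/4 (B = (-1*5)/4 = (1/4)*(-5) = -5/4 ≈ -1.2500)
c = 225 (c = 15**2 = 225)
N(X) = -29 + X
N(c) - B = (-29 + 225) - 1*(-5/4) = 196 + 5/4 = 789/4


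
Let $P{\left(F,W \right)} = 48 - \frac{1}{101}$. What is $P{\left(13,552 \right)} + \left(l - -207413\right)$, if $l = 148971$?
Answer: $\frac{35999631}{101} \approx 3.5643 \cdot 10^{5}$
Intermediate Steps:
$P{\left(F,W \right)} = \frac{4847}{101}$ ($P{\left(F,W \right)} = 48 - \frac{1}{101} = \frac{4847}{101}$)
$P{\left(13,552 \right)} + \left(l - -207413\right) = \frac{4847}{101} + \left(148971 - -207413\right) = \frac{4847}{101} + \left(148971 + 207413\right) = \frac{4847}{101} + 356384 = \frac{35999631}{101}$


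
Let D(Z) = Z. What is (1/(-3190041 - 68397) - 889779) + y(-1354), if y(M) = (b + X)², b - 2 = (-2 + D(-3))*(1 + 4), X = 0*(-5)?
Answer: -2897565991501/3258438 ≈ -8.8925e+5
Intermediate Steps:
X = 0
b = -23 (b = 2 + (-2 - 3)*(1 + 4) = 2 - 5*5 = 2 - 25 = -23)
y(M) = 529 (y(M) = (-23 + 0)² = (-23)² = 529)
(1/(-3190041 - 68397) - 889779) + y(-1354) = (1/(-3190041 - 68397) - 889779) + 529 = (1/(-3258438) - 889779) + 529 = (-1/3258438 - 889779) + 529 = -2899289705203/3258438 + 529 = -2897565991501/3258438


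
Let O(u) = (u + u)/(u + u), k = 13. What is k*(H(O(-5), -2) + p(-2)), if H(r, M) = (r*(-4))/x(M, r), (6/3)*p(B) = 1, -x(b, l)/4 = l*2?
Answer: 13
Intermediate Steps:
x(b, l) = -8*l (x(b, l) = -4*l*2 = -8*l)
p(B) = ½ (p(B) = (½)*1 = ½)
O(u) = 1 (O(u) = (2*u)/((2*u)) = (2*u)*(1/(2*u)) = 1)
H(r, M) = ½ (H(r, M) = (r*(-4))/((-8*r)) = (-4*r)*(-1/(8*r)) = ½)
k*(H(O(-5), -2) + p(-2)) = 13*(½ + ½) = 13*1 = 13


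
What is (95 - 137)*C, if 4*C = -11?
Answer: 231/2 ≈ 115.50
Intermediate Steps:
C = -11/4 (C = (1/4)*(-11) = -11/4 ≈ -2.7500)
(95 - 137)*C = (95 - 137)*(-11/4) = -42*(-11/4) = 231/2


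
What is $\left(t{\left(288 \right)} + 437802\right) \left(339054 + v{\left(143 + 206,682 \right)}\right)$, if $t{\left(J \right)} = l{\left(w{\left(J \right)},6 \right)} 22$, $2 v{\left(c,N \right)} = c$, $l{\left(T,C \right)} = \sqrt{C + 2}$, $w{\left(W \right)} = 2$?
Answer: $148514915757 + 14926054 \sqrt{2} \approx 1.4854 \cdot 10^{11}$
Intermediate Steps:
$l{\left(T,C \right)} = \sqrt{2 + C}$
$v{\left(c,N \right)} = \frac{c}{2}$
$t{\left(J \right)} = 44 \sqrt{2}$ ($t{\left(J \right)} = \sqrt{2 + 6} \cdot 22 = \sqrt{8} \cdot 22 = 2 \sqrt{2} \cdot 22 = 44 \sqrt{2}$)
$\left(t{\left(288 \right)} + 437802\right) \left(339054 + v{\left(143 + 206,682 \right)}\right) = \left(44 \sqrt{2} + 437802\right) \left(339054 + \frac{143 + 206}{2}\right) = \left(437802 + 44 \sqrt{2}\right) \left(339054 + \frac{1}{2} \cdot 349\right) = \left(437802 + 44 \sqrt{2}\right) \left(339054 + \frac{349}{2}\right) = \left(437802 + 44 \sqrt{2}\right) \frac{678457}{2} = 148514915757 + 14926054 \sqrt{2}$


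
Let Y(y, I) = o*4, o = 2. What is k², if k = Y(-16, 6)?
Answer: 64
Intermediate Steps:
Y(y, I) = 8 (Y(y, I) = 2*4 = 8)
k = 8
k² = 8² = 64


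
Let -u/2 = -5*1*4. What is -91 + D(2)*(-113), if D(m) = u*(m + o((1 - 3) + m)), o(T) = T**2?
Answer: -9131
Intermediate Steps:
u = 40 (u = -2*(-5*1)*4 = -(-10)*4 = -2*(-20) = 40)
D(m) = 40*m + 40*(-2 + m)**2 (D(m) = 40*(m + ((1 - 3) + m)**2) = 40*(m + (-2 + m)**2) = 40*m + 40*(-2 + m)**2)
-91 + D(2)*(-113) = -91 + (40*2 + 40*(-2 + 2)**2)*(-113) = -91 + (80 + 40*0**2)*(-113) = -91 + (80 + 40*0)*(-113) = -91 + (80 + 0)*(-113) = -91 + 80*(-113) = -91 - 9040 = -9131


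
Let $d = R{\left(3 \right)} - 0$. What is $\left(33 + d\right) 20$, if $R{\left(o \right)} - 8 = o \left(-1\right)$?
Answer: $760$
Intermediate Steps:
$R{\left(o \right)} = 8 - o$ ($R{\left(o \right)} = 8 + o \left(-1\right) = 8 - o$)
$d = 5$ ($d = \left(8 - 3\right) - 0 = \left(8 - 3\right) + 0 = 5 + 0 = 5$)
$\left(33 + d\right) 20 = \left(33 + 5\right) 20 = 38 \cdot 20 = 760$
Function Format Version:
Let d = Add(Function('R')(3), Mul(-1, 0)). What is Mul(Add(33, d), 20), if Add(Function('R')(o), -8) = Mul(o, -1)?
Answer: 760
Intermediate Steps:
Function('R')(o) = Add(8, Mul(-1, o)) (Function('R')(o) = Add(8, Mul(o, -1)) = Add(8, Mul(-1, o)))
d = 5 (d = Add(Add(8, Mul(-1, 3)), Mul(-1, 0)) = Add(Add(8, -3), 0) = Add(5, 0) = 5)
Mul(Add(33, d), 20) = Mul(Add(33, 5), 20) = Mul(38, 20) = 760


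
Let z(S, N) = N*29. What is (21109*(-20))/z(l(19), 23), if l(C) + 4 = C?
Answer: -422180/667 ≈ -632.95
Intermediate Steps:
l(C) = -4 + C
z(S, N) = 29*N
(21109*(-20))/z(l(19), 23) = (21109*(-20))/((29*23)) = -422180/667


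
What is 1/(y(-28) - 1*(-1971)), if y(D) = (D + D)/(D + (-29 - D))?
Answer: 29/57215 ≈ 0.00050686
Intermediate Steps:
y(D) = -2*D/29 (y(D) = (2*D)/(-29) = (2*D)*(-1/29) = -2*D/29)
1/(y(-28) - 1*(-1971)) = 1/(-2/29*(-28) - 1*(-1971)) = 1/(56/29 + 1971) = 1/(57215/29) = 29/57215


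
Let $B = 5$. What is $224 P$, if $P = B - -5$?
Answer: $2240$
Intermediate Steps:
$P = 10$ ($P = 5 - -5 = 5 + 5 = 10$)
$224 P = 224 \cdot 10 = 2240$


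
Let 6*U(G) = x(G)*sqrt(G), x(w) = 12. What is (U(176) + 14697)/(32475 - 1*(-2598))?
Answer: 1633/3897 + 8*sqrt(11)/35073 ≈ 0.41980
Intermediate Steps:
U(G) = 2*sqrt(G) (U(G) = (12*sqrt(G))/6 = 2*sqrt(G))
(U(176) + 14697)/(32475 - 1*(-2598)) = (2*sqrt(176) + 14697)/(32475 - 1*(-2598)) = (2*(4*sqrt(11)) + 14697)/(32475 + 2598) = (8*sqrt(11) + 14697)/35073 = (14697 + 8*sqrt(11))*(1/35073) = 1633/3897 + 8*sqrt(11)/35073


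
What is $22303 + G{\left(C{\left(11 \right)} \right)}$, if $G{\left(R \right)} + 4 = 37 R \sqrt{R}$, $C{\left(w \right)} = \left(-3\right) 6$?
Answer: $22299 - 1998 i \sqrt{2} \approx 22299.0 - 2825.6 i$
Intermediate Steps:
$C{\left(w \right)} = -18$
$G{\left(R \right)} = -4 + 37 R^{\frac{3}{2}}$ ($G{\left(R \right)} = -4 + 37 R \sqrt{R} = -4 + 37 R^{\frac{3}{2}}$)
$22303 + G{\left(C{\left(11 \right)} \right)} = 22303 - \left(4 - 37 \left(-18\right)^{\frac{3}{2}}\right) = 22303 - \left(4 - 37 \left(- 54 i \sqrt{2}\right)\right) = 22303 - \left(4 + 1998 i \sqrt{2}\right) = 22299 - 1998 i \sqrt{2}$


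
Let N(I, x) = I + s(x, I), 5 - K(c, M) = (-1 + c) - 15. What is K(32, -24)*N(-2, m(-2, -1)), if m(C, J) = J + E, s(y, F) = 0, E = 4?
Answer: 22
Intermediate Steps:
K(c, M) = 21 - c (K(c, M) = 5 - ((-1 + c) - 15) = 5 - (-16 + c) = 5 + (16 - c) = 21 - c)
m(C, J) = 4 + J (m(C, J) = J + 4 = 4 + J)
N(I, x) = I (N(I, x) = I + 0 = I)
K(32, -24)*N(-2, m(-2, -1)) = (21 - 1*32)*(-2) = (21 - 32)*(-2) = -11*(-2) = 22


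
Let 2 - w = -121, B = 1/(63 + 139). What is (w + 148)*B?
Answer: 271/202 ≈ 1.3416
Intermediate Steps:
B = 1/202 ≈ 0.0049505
w = 123 (w = 2 - 1*(-121) = 2 + 121 = 123)
(w + 148)*B = (123 + 148)*(1/202) = 271*(1/202) = 271/202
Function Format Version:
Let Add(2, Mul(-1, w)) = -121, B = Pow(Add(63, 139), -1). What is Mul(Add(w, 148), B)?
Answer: Rational(271, 202) ≈ 1.3416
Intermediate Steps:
B = Rational(1, 202) (B = Pow(202, -1) = Rational(1, 202) ≈ 0.0049505)
w = 123 (w = Add(2, Mul(-1, -121)) = Add(2, 121) = 123)
Mul(Add(w, 148), B) = Mul(Add(123, 148), Rational(1, 202)) = Mul(271, Rational(1, 202)) = Rational(271, 202)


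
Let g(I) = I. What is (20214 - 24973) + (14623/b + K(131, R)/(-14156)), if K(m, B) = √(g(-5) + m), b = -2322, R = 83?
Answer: -11065021/2322 - 3*√14/14156 ≈ -4765.3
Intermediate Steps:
K(m, B) = √(-5 + m)
(20214 - 24973) + (14623/b + K(131, R)/(-14156)) = (20214 - 24973) + (14623/(-2322) + √(-5 + 131)/(-14156)) = -4759 + (14623*(-1/2322) + √126*(-1/14156)) = -4759 + (-14623/2322 + (3*√14)*(-1/14156)) = -4759 + (-14623/2322 - 3*√14/14156) = -11065021/2322 - 3*√14/14156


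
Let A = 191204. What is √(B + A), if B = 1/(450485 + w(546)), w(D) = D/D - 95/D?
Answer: √11567633514886972960190/245965261 ≈ 437.27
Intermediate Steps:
w(D) = 1 - 95/D
B = 546/245965261 (B = 1/(450485 + (-95 + 546)/546) = 1/(450485 + (1/546)*451) = 1/(450485 + 451/546) = 1/(245965261/546) = 546/245965261 ≈ 2.2198e-6)
√(B + A) = √(546/245965261 + 191204) = √(47029541764790/245965261) = √11567633514886972960190/245965261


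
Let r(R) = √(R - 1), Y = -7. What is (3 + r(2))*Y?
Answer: -28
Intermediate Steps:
r(R) = √(-1 + R)
(3 + r(2))*Y = (3 + √(-1 + 2))*(-7) = (3 + √1)*(-7) = (3 + 1)*(-7) = 4*(-7) = -28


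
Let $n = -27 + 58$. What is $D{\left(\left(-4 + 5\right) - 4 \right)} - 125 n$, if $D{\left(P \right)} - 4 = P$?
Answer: $-3874$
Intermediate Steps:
$n = 31$
$D{\left(P \right)} = 4 + P$
$D{\left(\left(-4 + 5\right) - 4 \right)} - 125 n = \left(4 + \left(\left(-4 + 5\right) - 4\right)\right) - 3875 = \left(4 + \left(1 - 4\right)\right) - 3875 = \left(4 - 3\right) - 3875 = 1 - 3875 = -3874$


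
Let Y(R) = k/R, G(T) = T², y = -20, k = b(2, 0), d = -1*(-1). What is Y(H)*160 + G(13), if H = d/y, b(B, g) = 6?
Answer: -19031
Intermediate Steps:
d = 1
k = 6
H = -1/20 (H = 1/(-20) = 1*(-1/20) = -1/20 ≈ -0.050000)
Y(R) = 6/R
Y(H)*160 + G(13) = (6/(-1/20))*160 + 13² = (6*(-20))*160 + 169 = -120*160 + 169 = -19200 + 169 = -19031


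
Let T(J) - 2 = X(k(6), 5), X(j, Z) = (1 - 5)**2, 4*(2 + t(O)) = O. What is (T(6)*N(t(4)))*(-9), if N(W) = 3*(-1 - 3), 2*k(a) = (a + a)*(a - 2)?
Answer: 1944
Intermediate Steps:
k(a) = a*(-2 + a) (k(a) = ((a + a)*(a - 2))/2 = ((2*a)*(-2 + a))/2 = (2*a*(-2 + a))/2 = a*(-2 + a))
t(O) = -2 + O/4
X(j, Z) = 16 (X(j, Z) = (-4)**2 = 16)
T(J) = 18 (T(J) = 2 + 16 = 18)
N(W) = -12 (N(W) = 3*(-4) = -12)
(T(6)*N(t(4)))*(-9) = (18*(-12))*(-9) = -216*(-9) = 1944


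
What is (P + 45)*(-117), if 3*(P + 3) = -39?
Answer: -3393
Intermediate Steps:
P = -16 (P = -3 + (1/3)*(-39) = -3 - 13 = -16)
(P + 45)*(-117) = (-16 + 45)*(-117) = 29*(-117) = -3393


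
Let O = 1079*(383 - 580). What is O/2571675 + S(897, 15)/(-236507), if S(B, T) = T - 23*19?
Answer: -49187390591/608219139225 ≈ -0.080871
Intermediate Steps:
S(B, T) = -437 + T (S(B, T) = T - 437 = -437 + T)
O = -212563 (O = 1079*(-197) = -212563)
O/2571675 + S(897, 15)/(-236507) = -212563/2571675 + (-437 + 15)/(-236507) = -212563*1/2571675 - 422*(-1/236507) = -212563/2571675 + 422/236507 = -49187390591/608219139225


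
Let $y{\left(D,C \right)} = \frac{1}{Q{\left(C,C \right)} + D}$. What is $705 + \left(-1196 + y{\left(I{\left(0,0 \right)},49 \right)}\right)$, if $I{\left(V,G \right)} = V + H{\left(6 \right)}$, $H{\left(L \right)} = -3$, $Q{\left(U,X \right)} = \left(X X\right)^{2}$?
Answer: $- \frac{2830515817}{5764798} \approx -491.0$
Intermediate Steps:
$Q{\left(U,X \right)} = X^{4}$ ($Q{\left(U,X \right)} = \left(X^{2}\right)^{2} = X^{4}$)
$I{\left(V,G \right)} = -3 + V$ ($I{\left(V,G \right)} = V - 3 = -3 + V$)
$y{\left(D,C \right)} = \frac{1}{D + C^{4}}$ ($y{\left(D,C \right)} = \frac{1}{C^{4} + D} = \frac{1}{D + C^{4}}$)
$705 + \left(-1196 + y{\left(I{\left(0,0 \right)},49 \right)}\right) = 705 - \left(1196 - \frac{1}{\left(-3 + 0\right) + 49^{4}}\right) = 705 - \left(1196 - \frac{1}{-3 + 5764801}\right) = 705 - \left(1196 - \frac{1}{5764798}\right) = 705 + \left(-1196 + \frac{1}{5764798}\right) = 705 - \frac{6894698407}{5764798} = - \frac{2830515817}{5764798}$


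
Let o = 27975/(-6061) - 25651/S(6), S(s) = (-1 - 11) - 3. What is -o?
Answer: -155051086/90915 ≈ -1705.5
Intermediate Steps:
S(s) = -15 (S(s) = -12 - 3 = -15)
o = 155051086/90915 (o = 27975/(-6061) - 25651/(-15) = 27975*(-1/6061) - 25651*(-1/15) = -27975/6061 + 25651/15 = 155051086/90915 ≈ 1705.5)
-o = -1*155051086/90915 = -155051086/90915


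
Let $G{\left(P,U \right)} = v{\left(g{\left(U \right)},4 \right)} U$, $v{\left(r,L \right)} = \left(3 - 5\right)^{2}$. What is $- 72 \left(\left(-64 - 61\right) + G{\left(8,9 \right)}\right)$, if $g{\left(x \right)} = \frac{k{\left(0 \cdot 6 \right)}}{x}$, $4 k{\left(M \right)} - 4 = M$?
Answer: $6408$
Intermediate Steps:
$k{\left(M \right)} = 1 + \frac{M}{4}$
$g{\left(x \right)} = \frac{1}{x}$ ($g{\left(x \right)} = \frac{1 + \frac{0 \cdot 6}{4}}{x} = \frac{1 + \frac{1}{4} \cdot 0}{x} = \frac{1 + 0}{x} = 1 \frac{1}{x} = \frac{1}{x}$)
$v{\left(r,L \right)} = 4$ ($v{\left(r,L \right)} = \left(-2\right)^{2} = 4$)
$G{\left(P,U \right)} = 4 U$
$- 72 \left(\left(-64 - 61\right) + G{\left(8,9 \right)}\right) = - 72 \left(\left(-64 - 61\right) + 4 \cdot 9\right) = - 72 \left(\left(-64 - 61\right) + 36\right) = - 72 \left(-125 + 36\right) = \left(-72\right) \left(-89\right) = 6408$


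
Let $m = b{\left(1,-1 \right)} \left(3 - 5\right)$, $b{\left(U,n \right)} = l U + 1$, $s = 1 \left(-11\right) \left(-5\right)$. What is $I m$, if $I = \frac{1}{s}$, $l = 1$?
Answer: $- \frac{4}{55} \approx -0.072727$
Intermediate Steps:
$s = 55$ ($s = \left(-11\right) \left(-5\right) = 55$)
$b{\left(U,n \right)} = 1 + U$ ($b{\left(U,n \right)} = 1 U + 1 = U + 1 = 1 + U$)
$m = -4$ ($m = \left(1 + 1\right) \left(3 - 5\right) = 2 \left(-2\right) = -4$)
$I = \frac{1}{55} \approx 0.018182$
$I m = \frac{1}{55} \left(-4\right) = - \frac{4}{55}$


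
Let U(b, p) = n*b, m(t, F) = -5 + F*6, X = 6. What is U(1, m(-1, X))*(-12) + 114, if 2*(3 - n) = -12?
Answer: 6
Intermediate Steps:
m(t, F) = -5 + 6*F
n = 9 (n = 3 - 1/2*(-12) = 3 + 6 = 9)
U(b, p) = 9*b
U(1, m(-1, X))*(-12) + 114 = (9*1)*(-12) + 114 = 9*(-12) + 114 = -108 + 114 = 6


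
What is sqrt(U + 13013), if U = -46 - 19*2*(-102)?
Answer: sqrt(16843) ≈ 129.78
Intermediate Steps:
U = 3830 (U = -46 - 38*(-102) = -46 + 3876 = 3830)
sqrt(U + 13013) = sqrt(3830 + 13013) = sqrt(16843)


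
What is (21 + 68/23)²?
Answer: 303601/529 ≈ 573.92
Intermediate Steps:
(21 + 68/23)² = (551/23)² = 303601/529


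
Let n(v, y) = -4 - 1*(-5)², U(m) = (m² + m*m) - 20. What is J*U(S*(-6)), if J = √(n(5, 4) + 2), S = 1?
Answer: 156*I*√3 ≈ 270.2*I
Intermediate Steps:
U(m) = -20 + 2*m² (U(m) = (m² + m²) - 20 = 2*m² - 20 = -20 + 2*m²)
n(v, y) = -29 (n(v, y) = -4 - 1*25 = -4 - 25 = -29)
J = 3*I*√3 (J = √(-29 + 2) = √(-27) = 3*I*√3 ≈ 5.1962*I)
J*U(S*(-6)) = (3*I*√3)*(-20 + 2*(1*(-6))²) = (3*I*√3)*(-20 + 2*(-6)²) = (3*I*√3)*(-20 + 2*36) = (3*I*√3)*(-20 + 72) = (3*I*√3)*52 = 156*I*√3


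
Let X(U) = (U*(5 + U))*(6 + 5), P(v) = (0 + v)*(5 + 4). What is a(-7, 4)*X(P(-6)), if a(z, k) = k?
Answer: 116424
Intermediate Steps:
P(v) = 9*v (P(v) = v*9 = 9*v)
X(U) = 11*U*(5 + U) (X(U) = (U*(5 + U))*11 = 11*U*(5 + U))
a(-7, 4)*X(P(-6)) = 4*(11*(9*(-6))*(5 + 9*(-6))) = 4*(11*(-54)*(5 - 54)) = 4*(11*(-54)*(-49)) = 4*29106 = 116424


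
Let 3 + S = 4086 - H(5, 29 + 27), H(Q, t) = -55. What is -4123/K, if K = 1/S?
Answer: -17060974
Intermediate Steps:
S = 4138 (S = -3 + (4086 - 1*(-55)) = -3 + (4086 + 55) = -3 + 4141 = 4138)
K = 1/4138 ≈ 0.00024166
-4123/K = -4123/1/4138 = -4123*4138 = -17060974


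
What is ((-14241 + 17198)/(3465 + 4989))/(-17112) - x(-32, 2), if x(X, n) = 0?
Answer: -2957/144664848 ≈ -2.0440e-5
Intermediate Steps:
((-14241 + 17198)/(3465 + 4989))/(-17112) - x(-32, 2) = ((-14241 + 17198)/(3465 + 4989))/(-17112) - 1*0 = (2957/8454)*(-1/17112) + 0 = -2957/144664848 + 0 = -2957/144664848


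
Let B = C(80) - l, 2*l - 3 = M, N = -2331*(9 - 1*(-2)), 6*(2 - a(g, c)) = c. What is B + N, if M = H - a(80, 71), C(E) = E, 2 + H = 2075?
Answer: -319247/12 ≈ -26604.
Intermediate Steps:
H = 2073 (H = -2 + 2075 = 2073)
a(g, c) = 2 - c/6
M = 12497/6 (M = 2073 - (2 - ⅙*71) = 2073 - (2 - 71/6) = 2073 - 1*(-59/6) = 2073 + 59/6 = 12497/6 ≈ 2082.8)
N = -25641 (N = -2331*(9 + 2) = -2331*11 = -25641)
l = 12515/12 (l = 3/2 + (½)*(12497/6) = 3/2 + 12497/12 = 12515/12 ≈ 1042.9)
B = -11555/12 (B = 80 - 1*12515/12 = 80 - 12515/12 = -11555/12 ≈ -962.92)
B + N = -11555/12 - 25641 = -319247/12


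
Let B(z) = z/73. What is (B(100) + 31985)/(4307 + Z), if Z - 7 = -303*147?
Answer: -778335/978857 ≈ -0.79515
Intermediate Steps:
Z = -44534 (Z = 7 - 303*147 = 7 - 44541 = -44534)
B(z) = z/73 (B(z) = z*(1/73) = z/73)
(B(100) + 31985)/(4307 + Z) = ((1/73)*100 + 31985)/(4307 - 44534) = (100/73 + 31985)/(-40227) = (2335005/73)*(-1/40227) = -778335/978857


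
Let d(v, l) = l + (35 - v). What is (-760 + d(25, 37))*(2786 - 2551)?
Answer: -167555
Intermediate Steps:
d(v, l) = 35 + l - v
(-760 + d(25, 37))*(2786 - 2551) = (-760 + (35 + 37 - 1*25))*(2786 - 2551) = (-760 + (35 + 37 - 25))*235 = (-760 + 47)*235 = -713*235 = -167555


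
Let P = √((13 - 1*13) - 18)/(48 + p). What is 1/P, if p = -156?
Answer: 18*I*√2 ≈ 25.456*I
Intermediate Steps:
P = -I*√2/36 (P = √((13 - 1*13) - 18)/(48 - 156) = √((13 - 13) - 18)/(-108) = √(0 - 18)*(-1/108) = √(-18)*(-1/108) = (3*I*√2)*(-1/108) = -I*√2/36 ≈ -0.039284*I)
1/P = 1/(-I*√2/36) = 18*I*√2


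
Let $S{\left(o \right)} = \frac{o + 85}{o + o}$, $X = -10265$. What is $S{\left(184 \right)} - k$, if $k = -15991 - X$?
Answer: $\frac{2107437}{368} \approx 5726.7$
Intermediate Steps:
$k = -5726$ ($k = -15991 - -10265 = -15991 + 10265 = -5726$)
$S{\left(o \right)} = \frac{85 + o}{2 o}$
$S{\left(184 \right)} - k = \frac{85 + 184}{2 \cdot 184} - -5726 = \frac{1}{2} \cdot \frac{1}{184} \cdot 269 + 5726 = \frac{269}{368} + 5726 = \frac{2107437}{368}$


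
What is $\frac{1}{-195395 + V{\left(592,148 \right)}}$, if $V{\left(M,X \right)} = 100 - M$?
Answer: $- \frac{1}{195887} \approx -5.105 \cdot 10^{-6}$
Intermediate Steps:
$\frac{1}{-195395 + V{\left(592,148 \right)}} = \frac{1}{-195395 + \left(100 - 592\right)} = \frac{1}{-195395 - 492} = \frac{1}{-195887} = - \frac{1}{195887}$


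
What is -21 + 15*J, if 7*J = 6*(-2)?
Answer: -327/7 ≈ -46.714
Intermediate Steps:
J = -12/7 (J = (6*(-2))/7 = (1/7)*(-12) = -12/7 ≈ -1.7143)
-21 + 15*J = -21 + 15*(-12/7) = -21 - 180/7 = -327/7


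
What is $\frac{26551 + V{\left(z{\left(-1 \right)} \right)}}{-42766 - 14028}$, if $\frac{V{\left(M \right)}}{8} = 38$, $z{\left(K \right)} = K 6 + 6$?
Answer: $- \frac{26855}{56794} \approx -0.47285$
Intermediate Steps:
$z{\left(K \right)} = 6 + 6 K$ ($z{\left(K \right)} = 6 K + 6 = 6 + 6 K$)
$V{\left(M \right)} = 304$ ($V{\left(M \right)} = 8 \cdot 38 = 304$)
$\frac{26551 + V{\left(z{\left(-1 \right)} \right)}}{-42766 - 14028} = \frac{26551 + 304}{-42766 - 14028} = \frac{26855}{-56794} = 26855 \left(- \frac{1}{56794}\right) = - \frac{26855}{56794}$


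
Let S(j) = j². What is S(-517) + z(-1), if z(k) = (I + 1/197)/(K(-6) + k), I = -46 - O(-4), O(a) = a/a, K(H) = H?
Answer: 368600789/1379 ≈ 2.6730e+5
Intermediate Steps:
O(a) = 1
I = -47 (I = -46 - 1*1 = -46 - 1 = -47)
z(k) = -9258/(197*(-6 + k)) (z(k) = (-47 + 1/197)/(-6 + k) = -9258/(197*(-6 + k)))
S(-517) + z(-1) = (-517)² - 9258/(-1182 + 197*(-1)) = 267289 - 9258/(-1182 - 197) = 267289 - 9258/(-1379) = 267289 - 9258*(-1/1379) = 267289 + 9258/1379 = 368600789/1379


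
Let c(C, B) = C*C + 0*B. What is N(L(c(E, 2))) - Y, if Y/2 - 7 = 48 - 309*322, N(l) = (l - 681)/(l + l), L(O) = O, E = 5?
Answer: 4971822/25 ≈ 1.9887e+5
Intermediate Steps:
c(C, B) = C² (c(C, B) = C² + 0 = C²)
N(l) = (-681 + l)/(2*l) (N(l) = (-681 + l)/((2*l)) = (-681 + l)*(1/(2*l)) = (-681 + l)/(2*l))
Y = -198886 (Y = 14 + 2*(48 - 309*322) = 14 + 2*(48 - 99498) = 14 + 2*(-99450) = 14 - 198900 = -198886)
N(L(c(E, 2))) - Y = (-681 + 5²)/(2*(5²)) - 1*(-198886) = (½)*(-681 + 25)/25 + 198886 = (½)*(1/25)*(-656) + 198886 = -328/25 + 198886 = 4971822/25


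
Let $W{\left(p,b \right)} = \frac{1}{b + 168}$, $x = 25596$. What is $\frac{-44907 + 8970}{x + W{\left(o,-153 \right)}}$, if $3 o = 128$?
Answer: $- \frac{539055}{383941} \approx -1.404$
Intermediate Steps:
$o = \frac{128}{3}$ ($o = \frac{1}{3} \cdot 128 = \frac{128}{3} \approx 42.667$)
$W{\left(p,b \right)} = \frac{1}{168 + b}$
$\frac{-44907 + 8970}{x + W{\left(o,-153 \right)}} = \frac{-44907 + 8970}{25596 + \frac{1}{168 - 153}} = - \frac{35937}{25596 + \frac{1}{15}} = - \frac{35937}{\frac{383941}{15}} = \left(-35937\right) \frac{15}{383941} = - \frac{539055}{383941}$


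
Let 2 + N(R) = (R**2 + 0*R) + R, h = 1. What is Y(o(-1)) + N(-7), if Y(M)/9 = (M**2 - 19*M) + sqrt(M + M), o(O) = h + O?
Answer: 40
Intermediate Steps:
o(O) = 1 + O
N(R) = -2 + R + R**2 (N(R) = -2 + ((R**2 + 0*R) + R) = -2 + ((R**2 + 0) + R) = -2 + (R**2 + R) = -2 + (R + R**2) = -2 + R + R**2)
Y(M) = -171*M + 9*M**2 + 9*sqrt(2)*sqrt(M) (Y(M) = 9*((M**2 - 19*M) + sqrt(M + M)) = 9*((M**2 - 19*M) + sqrt(2*M)) = 9*((M**2 - 19*M) + sqrt(2)*sqrt(M)) = 9*(M**2 - 19*M + sqrt(2)*sqrt(M)) = -171*M + 9*M**2 + 9*sqrt(2)*sqrt(M))
Y(o(-1)) + N(-7) = (-171*(1 - 1) + 9*(1 - 1)**2 + 9*sqrt(2)*sqrt(1 - 1)) + (-2 - 7 + (-7)**2) = (-171*0 + 9*0**2 + 9*sqrt(2)*sqrt(0)) + (-2 - 7 + 49) = (0 + 9*0 + 9*sqrt(2)*0) + 40 = (0 + 0 + 0) + 40 = 0 + 40 = 40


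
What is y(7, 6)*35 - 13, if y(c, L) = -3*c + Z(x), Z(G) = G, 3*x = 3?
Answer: -713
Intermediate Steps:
x = 1 (x = (⅓)*3 = 1)
y(c, L) = 1 - 3*c (y(c, L) = -3*c + 1 = 1 - 3*c)
y(7, 6)*35 - 13 = (1 - 3*7)*35 - 13 = (1 - 21)*35 - 13 = -20*35 - 13 = -700 - 13 = -713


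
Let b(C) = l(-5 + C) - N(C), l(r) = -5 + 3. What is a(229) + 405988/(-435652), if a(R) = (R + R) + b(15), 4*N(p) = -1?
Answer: 198360237/435652 ≈ 455.32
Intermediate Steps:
N(p) = -¼ (N(p) = (¼)*(-1) = -¼)
l(r) = -2
b(C) = -7/4 (b(C) = -2 - 1*(-¼) = -2 + ¼ = -7/4)
a(R) = -7/4 + 2*R (a(R) = (R + R) - 7/4 = 2*R - 7/4 = -7/4 + 2*R)
a(229) + 405988/(-435652) = (-7/4 + 2*229) + 405988/(-435652) = (-7/4 + 458) + 405988*(-1/435652) = 1825/4 - 101497/108913 = 198360237/435652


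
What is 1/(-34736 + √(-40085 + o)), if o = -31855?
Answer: -8684/301665409 - I*√17985/603330818 ≈ -2.8787e-5 - 2.2228e-7*I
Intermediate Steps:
1/(-34736 + √(-40085 + o)) = 1/(-34736 + √(-40085 - 31855)) = 1/(-34736 + √(-71940)) = 1/(-34736 + 2*I*√17985)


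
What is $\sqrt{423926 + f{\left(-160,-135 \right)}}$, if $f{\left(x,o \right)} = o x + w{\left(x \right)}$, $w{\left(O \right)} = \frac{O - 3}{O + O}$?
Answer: $\frac{\sqrt{712842415}}{40} \approx 667.48$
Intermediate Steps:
$w{\left(O \right)} = \frac{-3 + O}{2 O}$
$f{\left(x,o \right)} = o x + \frac{-3 + x}{2 x}$
$\sqrt{423926 + f{\left(-160,-135 \right)}} = \sqrt{423926 - \left(- \frac{43201}{2} - \frac{3}{320}\right)} = \sqrt{423926 + \left(\frac{1}{2} - - \frac{3}{320} + 21600\right)} = \sqrt{423926 + \left(\frac{1}{2} + \frac{3}{320} + 21600\right)} = \sqrt{423926 + \frac{6912163}{320}} = \sqrt{\frac{142568483}{320}} = \frac{\sqrt{712842415}}{40}$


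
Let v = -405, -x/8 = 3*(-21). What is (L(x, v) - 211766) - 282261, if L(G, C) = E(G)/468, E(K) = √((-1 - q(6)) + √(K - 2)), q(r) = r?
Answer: -494027 + √(-7 + √502)/468 ≈ -4.9403e+5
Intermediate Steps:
E(K) = √(-7 + √(-2 + K)) (E(K) = √((-1 - 1*6) + √(K - 2)) = √((-1 - 6) + √(-2 + K)) = √(-7 + √(-2 + K)))
x = 504 (x = -24*(-21) = -8*(-63) = 504)
L(G, C) = √(-7 + √(-2 + G))/468
(L(x, v) - 211766) - 282261 = (√(-7 + √(-2 + 504))/468 - 211766) - 282261 = (√(-7 + √502)/468 - 211766) - 282261 = (-211766 + √(-7 + √502)/468) - 282261 = -494027 + √(-7 + √502)/468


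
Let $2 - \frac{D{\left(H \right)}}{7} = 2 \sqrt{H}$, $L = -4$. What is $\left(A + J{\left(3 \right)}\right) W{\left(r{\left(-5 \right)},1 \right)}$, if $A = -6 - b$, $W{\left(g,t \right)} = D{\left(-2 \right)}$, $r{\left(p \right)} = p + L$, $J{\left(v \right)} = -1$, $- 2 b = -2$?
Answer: $-112 + 112 i \sqrt{2} \approx -112.0 + 158.39 i$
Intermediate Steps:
$b = 1$ ($b = \left(- \frac{1}{2}\right) \left(-2\right) = 1$)
$D{\left(H \right)} = 14 - 14 \sqrt{H}$ ($D{\left(H \right)} = 14 - 7 \cdot 2 \sqrt{H} = 14 - 14 \sqrt{H}$)
$r{\left(p \right)} = -4 + p$ ($r{\left(p \right)} = p - 4 = -4 + p$)
$W{\left(g,t \right)} = 14 - 14 i \sqrt{2}$ ($W{\left(g,t \right)} = 14 - 14 \sqrt{-2} = 14 - 14 i \sqrt{2}$)
$A = -7$ ($A = -6 - 1 = -7$)
$\left(A + J{\left(3 \right)}\right) W{\left(r{\left(-5 \right)},1 \right)} = \left(-7 - 1\right) \left(14 - 14 i \sqrt{2}\right) = - 8 \left(14 - 14 i \sqrt{2}\right) = -112 + 112 i \sqrt{2}$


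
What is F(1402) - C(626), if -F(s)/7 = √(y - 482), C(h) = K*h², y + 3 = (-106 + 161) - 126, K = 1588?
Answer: -622299088 - 14*I*√139 ≈ -6.223e+8 - 165.06*I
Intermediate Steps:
y = -74 (y = -3 + ((-106 + 161) - 126) = -3 + (55 - 126) = -3 - 71 = -74)
C(h) = 1588*h²
F(s) = -14*I*√139 (F(s) = -7*√(-74 - 482) = -14*I*√139)
F(1402) - C(626) = -14*I*√139 - 1588*626² = -14*I*√139 - 1588*391876 = -14*I*√139 - 1*622299088 = -14*I*√139 - 622299088 = -622299088 - 14*I*√139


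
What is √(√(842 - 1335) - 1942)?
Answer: √(-1942 + I*√493) ≈ 0.2519 + 44.069*I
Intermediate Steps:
√(√(842 - 1335) - 1942) = √(√(-493) - 1942) = √(I*√493 - 1942) = √(-1942 + I*√493)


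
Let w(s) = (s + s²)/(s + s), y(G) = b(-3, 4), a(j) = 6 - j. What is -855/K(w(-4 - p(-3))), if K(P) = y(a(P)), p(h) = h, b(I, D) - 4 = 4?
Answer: -855/8 ≈ -106.88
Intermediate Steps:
b(I, D) = 8 (b(I, D) = 4 + 4 = 8)
y(G) = 8
w(s) = (s + s²)/(2*s) (w(s) = (s + s²)/((2*s)) = (s + s²)*(1/(2*s)) = (s + s²)/(2*s))
K(P) = 8
-855/K(w(-4 - p(-3))) = -855/8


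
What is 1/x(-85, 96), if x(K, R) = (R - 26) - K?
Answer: 1/155 ≈ 0.0064516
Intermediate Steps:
x(K, R) = -26 + R - K (x(K, R) = (-26 + R) - K = -26 + R - K)
1/x(-85, 96) = 1/(-26 + 96 - 1*(-85)) = 1/(-26 + 96 + 85) = 1/155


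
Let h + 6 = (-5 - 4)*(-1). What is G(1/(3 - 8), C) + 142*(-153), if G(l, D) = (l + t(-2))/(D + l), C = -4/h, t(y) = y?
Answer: -499665/23 ≈ -21725.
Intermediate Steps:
h = 3 (h = -6 + (-5 - 4)*(-1) = -6 - 9*(-1) = -6 + 9 = 3)
C = -4/3 ≈ -1.3333
G(l, D) = (-2 + l)/(D + l) (G(l, D) = (l - 2)/(D + l) = (-2 + l)/(D + l))
G(1/(3 - 8), C) + 142*(-153) = (-2 + 1/(3 - 8))/(-4/3 + 1/(3 - 8)) + 142*(-153) = (-2 + 1/(-5))/(-4/3 + 1/(-5)) - 21726 = (-2 - ⅕)/(-4/3 - ⅕) - 21726 = -11/5/(-23/15) - 21726 = -15/23*(-11/5) - 21726 = 33/23 - 21726 = -499665/23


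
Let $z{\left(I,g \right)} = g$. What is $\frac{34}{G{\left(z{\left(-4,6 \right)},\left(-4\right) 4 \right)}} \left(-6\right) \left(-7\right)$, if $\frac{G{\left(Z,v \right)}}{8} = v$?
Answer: $- \frac{357}{32} \approx -11.156$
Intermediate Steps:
$G{\left(Z,v \right)} = 8 v$
$\frac{34}{G{\left(z{\left(-4,6 \right)},\left(-4\right) 4 \right)}} \left(-6\right) \left(-7\right) = \frac{34}{8 \left(\left(-4\right) 4\right)} \left(-6\right) \left(-7\right) = \frac{34}{8 \left(-16\right)} \left(-6\right) \left(-7\right) = \frac{34}{-128} \left(-6\right) \left(-7\right) = 34 \left(- \frac{1}{128}\right) \left(-6\right) \left(-7\right) = \left(- \frac{17}{64}\right) \left(-6\right) \left(-7\right) = \frac{51}{32} \left(-7\right) = - \frac{357}{32}$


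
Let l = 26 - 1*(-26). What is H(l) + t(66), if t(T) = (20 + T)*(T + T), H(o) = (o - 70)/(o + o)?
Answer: 590295/52 ≈ 11352.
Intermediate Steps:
l = 52 (l = 26 + 26 = 52)
H(o) = (-70 + o)/(2*o) (H(o) = (-70 + o)/((2*o)) = (-70 + o)*(1/(2*o)) = (-70 + o)/(2*o))
t(T) = 2*T*(20 + T) (t(T) = (20 + T)*(2*T) = 2*T*(20 + T))
H(l) + t(66) = (1/2)*(-70 + 52)/52 + 2*66*(20 + 66) = (1/2)*(1/52)*(-18) + 2*66*86 = -9/52 + 11352 = 590295/52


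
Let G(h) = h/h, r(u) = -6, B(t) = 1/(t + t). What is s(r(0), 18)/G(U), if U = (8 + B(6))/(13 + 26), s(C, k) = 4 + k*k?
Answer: 328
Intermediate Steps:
B(t) = 1/(2*t)
s(C, k) = 4 + k²
U = 97/468 (U = (8 + (½)/6)/(13 + 26) = (8 + (½)*(⅙))/39 = (8 + 1/12)*(1/39) = (97/12)*(1/39) = 97/468 ≈ 0.20726)
G(h) = 1
s(r(0), 18)/G(U) = (4 + 18²)/1 = (4 + 324)*1 = 328*1 = 328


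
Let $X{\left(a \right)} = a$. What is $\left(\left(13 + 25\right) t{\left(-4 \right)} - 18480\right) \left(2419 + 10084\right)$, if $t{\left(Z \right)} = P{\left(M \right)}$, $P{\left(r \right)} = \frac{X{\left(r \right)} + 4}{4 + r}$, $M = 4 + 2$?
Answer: $-230580326$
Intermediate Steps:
$M = 6$
$P{\left(r \right)} = 1$ ($P{\left(r \right)} = \frac{r + 4}{4 + r} = \frac{4 + r}{4 + r} = 1$)
$t{\left(Z \right)} = 1$
$\left(\left(13 + 25\right) t{\left(-4 \right)} - 18480\right) \left(2419 + 10084\right) = \left(\left(13 + 25\right) 1 - 18480\right) \left(2419 + 10084\right) = \left(38 \cdot 1 - 18480\right) 12503 = \left(38 - 18480\right) 12503 = \left(-18442\right) 12503 = -230580326$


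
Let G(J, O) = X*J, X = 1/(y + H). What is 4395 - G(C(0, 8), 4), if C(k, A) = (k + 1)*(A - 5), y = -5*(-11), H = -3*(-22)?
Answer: 531792/121 ≈ 4395.0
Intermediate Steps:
H = 66
y = 55
C(k, A) = (1 + k)*(-5 + A)
X = 1/121 (X = 1/(55 + 66) = 1/121 ≈ 0.0082645)
G(J, O) = J/121
4395 - G(C(0, 8), 4) = 4395 - (-5 + 8 - 5*0 + 8*0)/121 = 4395 - (-5 + 8 + 0 + 0)/121 = 4395 - 3/121 = 531792/121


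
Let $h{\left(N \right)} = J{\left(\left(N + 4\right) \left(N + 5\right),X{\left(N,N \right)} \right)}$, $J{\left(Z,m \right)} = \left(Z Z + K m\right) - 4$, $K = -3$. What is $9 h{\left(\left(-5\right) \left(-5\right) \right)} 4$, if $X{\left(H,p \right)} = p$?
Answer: $27245556$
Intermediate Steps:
$J{\left(Z,m \right)} = -4 + Z^{2} - 3 m$ ($J{\left(Z,m \right)} = \left(Z Z - 3 m\right) - 4 = \left(Z^{2} - 3 m\right) - 4 = -4 + Z^{2} - 3 m$)
$h{\left(N \right)} = -4 - 3 N + \left(4 + N\right)^{2} \left(5 + N\right)^{2}$ ($h{\left(N \right)} = -4 + \left(\left(N + 4\right) \left(N + 5\right)\right)^{2} - 3 N = -4 + \left(\left(4 + N\right) \left(5 + N\right)\right)^{2} - 3 N = -4 + \left(4 + N\right)^{2} \left(5 + N\right)^{2} - 3 N = -4 - 3 N + \left(4 + N\right)^{2} \left(5 + N\right)^{2}$)
$9 h{\left(\left(-5\right) \left(-5\right) \right)} 4 = 9 \left(-4 + \left(20 + \left(\left(-5\right) \left(-5\right)\right)^{2} + 9 \left(\left(-5\right) \left(-5\right)\right)\right)^{2} - 3 \left(\left(-5\right) \left(-5\right)\right)\right) 4 = 9 \left(-4 + \left(20 + 25^{2} + 9 \cdot 25\right)^{2} - 75\right) 4 = 9 \left(-4 + \left(20 + 625 + 225\right)^{2} - 75\right) 4 = 9 \left(-4 + 870^{2} - 75\right) 4 = 9 \left(-4 + 756900 - 75\right) 4 = 9 \cdot 756821 \cdot 4 = 6811389 \cdot 4 = 27245556$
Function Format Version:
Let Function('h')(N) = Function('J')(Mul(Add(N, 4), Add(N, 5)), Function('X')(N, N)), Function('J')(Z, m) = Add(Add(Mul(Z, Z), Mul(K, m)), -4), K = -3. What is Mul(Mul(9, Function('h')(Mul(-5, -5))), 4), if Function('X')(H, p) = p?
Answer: 27245556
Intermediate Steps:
Function('J')(Z, m) = Add(-4, Pow(Z, 2), Mul(-3, m)) (Function('J')(Z, m) = Add(Add(Mul(Z, Z), Mul(-3, m)), -4) = Add(Add(Pow(Z, 2), Mul(-3, m)), -4) = Add(-4, Pow(Z, 2), Mul(-3, m)))
Function('h')(N) = Add(-4, Mul(-3, N), Mul(Pow(Add(4, N), 2), Pow(Add(5, N), 2))) (Function('h')(N) = Add(-4, Pow(Mul(Add(N, 4), Add(N, 5)), 2), Mul(-3, N)) = Add(-4, Pow(Mul(Add(4, N), Add(5, N)), 2), Mul(-3, N)) = Add(-4, Mul(Pow(Add(4, N), 2), Pow(Add(5, N), 2)), Mul(-3, N)) = Add(-4, Mul(-3, N), Mul(Pow(Add(4, N), 2), Pow(Add(5, N), 2))))
Mul(Mul(9, Function('h')(Mul(-5, -5))), 4) = Mul(Mul(9, Add(-4, Pow(Add(20, Pow(Mul(-5, -5), 2), Mul(9, Mul(-5, -5))), 2), Mul(-3, Mul(-5, -5)))), 4) = Mul(Mul(9, Add(-4, Pow(Add(20, Pow(25, 2), Mul(9, 25)), 2), Mul(-3, 25))), 4) = Mul(Mul(9, Add(-4, Pow(Add(20, 625, 225), 2), -75)), 4) = Mul(Mul(9, Add(-4, Pow(870, 2), -75)), 4) = Mul(Mul(9, Add(-4, 756900, -75)), 4) = Mul(Mul(9, 756821), 4) = Mul(6811389, 4) = 27245556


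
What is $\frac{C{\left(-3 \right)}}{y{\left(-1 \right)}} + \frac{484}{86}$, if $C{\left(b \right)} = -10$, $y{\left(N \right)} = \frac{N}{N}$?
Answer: $- \frac{188}{43} \approx -4.3721$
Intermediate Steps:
$y{\left(N \right)} = 1$
$\frac{C{\left(-3 \right)}}{y{\left(-1 \right)}} + \frac{484}{86} = - \frac{10}{1} + \frac{484}{86} = \left(-10\right) 1 + 484 \cdot \frac{1}{86} = -10 + \frac{242}{43} = - \frac{188}{43}$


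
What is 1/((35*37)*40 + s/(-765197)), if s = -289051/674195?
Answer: 515891991415/26723205155586051 ≈ 1.9305e-5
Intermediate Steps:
s = -289051/674195 ≈ -0.42873
1/((35*37)*40 + s/(-765197)) = 1/((35*37)*40 - 289051/674195/(-765197)) = 1/(1295*40 - 289051/674195*(-1/765197)) = 1/(51800 + 289051/515891991415) = 1/(26723205155586051/515891991415) = 515891991415/26723205155586051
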